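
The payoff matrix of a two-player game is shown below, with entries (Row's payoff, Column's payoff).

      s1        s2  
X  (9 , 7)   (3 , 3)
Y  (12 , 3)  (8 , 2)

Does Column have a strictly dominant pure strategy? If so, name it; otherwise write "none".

s1 vs s2: X: 7>3, Y: 3>2.
s1 strictly beats every other strategy against every opponent action, so it is strictly dominant.

s1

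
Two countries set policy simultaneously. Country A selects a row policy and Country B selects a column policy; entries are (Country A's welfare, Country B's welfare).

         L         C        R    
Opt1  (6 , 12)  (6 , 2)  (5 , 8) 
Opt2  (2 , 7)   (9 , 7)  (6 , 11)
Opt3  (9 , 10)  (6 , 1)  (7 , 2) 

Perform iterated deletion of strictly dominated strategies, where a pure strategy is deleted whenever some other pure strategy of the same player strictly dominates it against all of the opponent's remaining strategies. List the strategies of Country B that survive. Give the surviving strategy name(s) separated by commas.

For Country B, R strictly dominates C on the remaining rows (Opt1: 8>2, Opt2: 11>7, Opt3: 2>1); eliminate C.
Row Opt1 is eliminated: Opt3 beats it against every remaining column (L: 9>6, R: 7>5).
Row Opt2 is eliminated: Opt3 beats it against every remaining column (L: 9>2, R: 7>6).
Column R is eliminated: L beats it against every remaining row (Opt3: 10>2).
Among the remaining strategies, none is strictly dominated by another pure strategy of the same player, so the elimination stops.
Surviving strategies — Country A: {Opt3}; Country B: {L}.

L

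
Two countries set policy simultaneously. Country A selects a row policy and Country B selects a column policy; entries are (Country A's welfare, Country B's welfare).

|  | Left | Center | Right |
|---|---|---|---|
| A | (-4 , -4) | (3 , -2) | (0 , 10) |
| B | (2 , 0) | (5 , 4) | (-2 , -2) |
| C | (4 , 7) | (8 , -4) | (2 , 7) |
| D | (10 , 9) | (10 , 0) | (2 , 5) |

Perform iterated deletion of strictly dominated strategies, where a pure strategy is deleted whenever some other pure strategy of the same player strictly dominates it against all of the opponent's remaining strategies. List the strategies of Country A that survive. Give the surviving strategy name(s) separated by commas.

For Country A, C strictly dominates A on the remaining columns (Left: 4>-4, Center: 8>3, Right: 2>0); eliminate A.
Country A's strategy B is strictly dominated by C (Left: 4>2, Center: 8>5, Right: 2>-2) and is removed.
Column Center is eliminated: Left beats it against every remaining row (C: 7>-4, D: 9>0).
Among the remaining strategies, none is strictly dominated by another pure strategy of the same player, so the elimination stops.
Surviving strategies — Country A: {C, D}; Country B: {Left, Right}.

C, D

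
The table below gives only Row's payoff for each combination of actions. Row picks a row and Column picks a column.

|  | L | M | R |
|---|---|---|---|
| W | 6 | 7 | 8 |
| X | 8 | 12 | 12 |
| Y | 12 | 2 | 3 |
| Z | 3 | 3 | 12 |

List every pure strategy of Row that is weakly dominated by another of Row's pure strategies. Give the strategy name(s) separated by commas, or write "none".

W, Z

W is weakly dominated by X (L: 8>6, M: 12>7, R: 12>8).
X is not dominated — it holds its own against W at L (8>6); Y at M (12>2); Z at L (8>3).
Nothing dominates Y: W at L (12>6); X at L (12>8); Z at L (12>3).
Z: dominated, since X does at least as well everywhere (L: 8>3, M: 12>3, R: 12=12).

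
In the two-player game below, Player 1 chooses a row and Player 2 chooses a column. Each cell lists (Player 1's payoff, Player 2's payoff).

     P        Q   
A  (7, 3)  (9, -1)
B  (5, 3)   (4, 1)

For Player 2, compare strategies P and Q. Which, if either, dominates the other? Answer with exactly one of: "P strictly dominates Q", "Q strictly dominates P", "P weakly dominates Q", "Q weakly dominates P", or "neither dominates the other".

P's payoffs vs Q's, by Player 1's action — A: 3>-1, B: 3>1.
P gives a strictly higher payoff against each opponent action, so P strictly dominates Q.

P strictly dominates Q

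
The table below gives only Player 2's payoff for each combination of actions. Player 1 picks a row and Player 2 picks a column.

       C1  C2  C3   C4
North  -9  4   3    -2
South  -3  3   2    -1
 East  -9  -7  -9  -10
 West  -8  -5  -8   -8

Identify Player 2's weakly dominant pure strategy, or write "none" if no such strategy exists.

C2

C2 vs C1: North: 4>-9, South: 3>-3, East: -7>-9, West: -5>-8.
C2 vs C3: North: 4>3, South: 3>2, East: -7>-9, West: -5>-8.
C2 vs C4: North: 4>-2, South: 3>-1, East: -7>-10, West: -5>-8.
C2 is at least as good as every other strategy against every opponent action, so it is weakly dominant.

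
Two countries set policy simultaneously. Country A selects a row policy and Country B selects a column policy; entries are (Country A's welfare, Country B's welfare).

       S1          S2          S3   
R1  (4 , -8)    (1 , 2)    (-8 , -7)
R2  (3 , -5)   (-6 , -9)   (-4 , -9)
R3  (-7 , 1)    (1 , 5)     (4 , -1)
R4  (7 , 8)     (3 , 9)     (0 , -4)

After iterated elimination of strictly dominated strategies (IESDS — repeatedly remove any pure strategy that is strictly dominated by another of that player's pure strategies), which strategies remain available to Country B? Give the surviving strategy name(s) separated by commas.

S2

Row R1 is eliminated: R4 beats it against every remaining column (S1: 7>4, S2: 3>1, S3: 0>-8).
Country A's strategy R2 is strictly dominated by R4 (S1: 7>3, S2: 3>-6, S3: 0>-4) and is removed.
For Country B, S2 strictly dominates S1 on the remaining rows (R3: 5>1, R4: 9>8); eliminate S1.
Column S3 is eliminated: S2 beats it against every remaining row (R3: 5>-1, R4: 9>-4).
Row R3 is eliminated: R4 beats it against every remaining column (S2: 3>1).
Among the remaining strategies, none is strictly dominated by another pure strategy of the same player, so the elimination stops.
Surviving strategies — Country A: {R4}; Country B: {S2}.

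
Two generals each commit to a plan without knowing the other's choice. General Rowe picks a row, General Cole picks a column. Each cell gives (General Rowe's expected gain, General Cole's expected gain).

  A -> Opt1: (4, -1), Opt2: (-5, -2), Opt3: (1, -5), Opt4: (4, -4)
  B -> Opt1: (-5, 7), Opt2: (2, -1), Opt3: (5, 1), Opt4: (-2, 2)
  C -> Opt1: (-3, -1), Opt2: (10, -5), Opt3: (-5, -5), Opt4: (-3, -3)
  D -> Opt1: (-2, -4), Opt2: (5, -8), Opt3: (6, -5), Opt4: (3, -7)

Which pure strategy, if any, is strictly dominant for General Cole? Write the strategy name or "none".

Opt1

Opt1 vs Opt2: A: -1>-2, B: 7>-1, C: -1>-5, D: -4>-8.
Opt1 vs Opt3: A: -1>-5, B: 7>1, C: -1>-5, D: -4>-5.
Opt1 vs Opt4: A: -1>-4, B: 7>2, C: -1>-3, D: -4>-7.
Opt1 strictly beats every other strategy against every opponent action, so it is strictly dominant.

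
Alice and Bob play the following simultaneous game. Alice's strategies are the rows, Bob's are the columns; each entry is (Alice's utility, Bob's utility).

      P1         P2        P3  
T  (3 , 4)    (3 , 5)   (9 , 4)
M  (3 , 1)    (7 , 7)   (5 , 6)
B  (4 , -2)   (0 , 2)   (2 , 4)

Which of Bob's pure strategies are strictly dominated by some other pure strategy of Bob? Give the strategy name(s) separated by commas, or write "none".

P1

P1: dominated, since P2 does at least as well everywhere (T: 5>4, M: 7>1, B: 2>-2).
P2 is not dominated — it holds its own against P1 at T (5>4); P3 at T (5>4).
P3 is not dominated — it holds its own against P1 at T (4=4); P2 at B (4>2).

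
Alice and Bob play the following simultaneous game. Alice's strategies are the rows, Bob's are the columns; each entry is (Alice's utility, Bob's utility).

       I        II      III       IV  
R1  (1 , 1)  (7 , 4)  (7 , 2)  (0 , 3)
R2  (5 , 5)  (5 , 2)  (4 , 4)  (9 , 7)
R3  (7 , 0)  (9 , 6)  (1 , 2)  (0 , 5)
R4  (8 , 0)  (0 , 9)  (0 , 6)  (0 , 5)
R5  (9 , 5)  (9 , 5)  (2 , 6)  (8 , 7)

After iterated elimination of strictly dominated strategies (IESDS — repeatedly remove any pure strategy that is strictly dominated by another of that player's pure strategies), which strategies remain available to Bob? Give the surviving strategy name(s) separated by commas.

Alice's strategy R4 is strictly dominated by R5 (I: 9>8, II: 9>0, III: 2>0, IV: 8>0) and is removed.
Column I is eliminated: IV beats it against every remaining row (R1: 3>1, R2: 7>5, R3: 5>0, R5: 7>5).
Column III is eliminated: IV beats it against every remaining row (R1: 3>2, R2: 7>4, R3: 5>2, R5: 7>6).
Row R1 is eliminated: R5 beats it against every remaining column (II: 9>7, IV: 8>0).
Among the remaining strategies, none is strictly dominated by another pure strategy of the same player, so the elimination stops.
Surviving strategies — Alice: {R2, R3, R5}; Bob: {II, IV}.

II, IV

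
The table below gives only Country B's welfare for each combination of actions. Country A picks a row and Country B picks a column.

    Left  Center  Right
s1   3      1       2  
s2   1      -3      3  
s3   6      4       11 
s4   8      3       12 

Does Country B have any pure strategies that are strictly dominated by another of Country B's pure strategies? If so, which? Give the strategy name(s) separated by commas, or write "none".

Center

Left: no other strategy beats it everywhere (Center at s1 (3>1); Right at s1 (3>2)).
Center is strictly dominated by Left (s1: 3>1, s2: 1>-3, s3: 6>4, s4: 8>3).
Nothing dominates Right: Left at s2 (3>1); Center at s1 (2>1).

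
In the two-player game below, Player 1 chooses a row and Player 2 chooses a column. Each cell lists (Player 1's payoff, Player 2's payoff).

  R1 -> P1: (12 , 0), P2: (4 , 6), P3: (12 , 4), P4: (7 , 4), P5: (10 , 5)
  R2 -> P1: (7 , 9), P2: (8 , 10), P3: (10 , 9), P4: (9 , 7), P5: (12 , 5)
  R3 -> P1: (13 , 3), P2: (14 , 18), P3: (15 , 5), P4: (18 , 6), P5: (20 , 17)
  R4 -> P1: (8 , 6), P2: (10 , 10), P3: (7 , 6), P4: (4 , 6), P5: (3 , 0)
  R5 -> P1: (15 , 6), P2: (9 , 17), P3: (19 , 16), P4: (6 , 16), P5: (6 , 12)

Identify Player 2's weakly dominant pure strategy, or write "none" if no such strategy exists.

P2

P2 vs P1: R1: 6>0, R2: 10>9, R3: 18>3, R4: 10>6, R5: 17>6.
P2 vs P3: R1: 6>4, R2: 10>9, R3: 18>5, R4: 10>6, R5: 17>16.
P2 vs P4: R1: 6>4, R2: 10>7, R3: 18>6, R4: 10>6, R5: 17>16.
P2 vs P5: R1: 6>5, R2: 10>5, R3: 18>17, R4: 10>0, R5: 17>12.
P2 is at least as good as every other strategy against every opponent action, so it is weakly dominant.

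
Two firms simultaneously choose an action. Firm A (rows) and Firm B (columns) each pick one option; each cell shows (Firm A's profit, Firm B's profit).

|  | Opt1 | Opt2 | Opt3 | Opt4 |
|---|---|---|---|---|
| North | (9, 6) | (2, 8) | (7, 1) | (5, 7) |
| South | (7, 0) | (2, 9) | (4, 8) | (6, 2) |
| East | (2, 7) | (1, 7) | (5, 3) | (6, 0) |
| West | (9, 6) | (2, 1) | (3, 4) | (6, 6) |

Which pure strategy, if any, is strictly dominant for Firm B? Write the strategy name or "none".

Opt1 fails to dominate Opt2 at North (6<8).
Opt2 fails to dominate Opt1 at East (7=7).
Opt3 fails to dominate Opt1 at North (1<6).
Opt4 fails to dominate Opt1 at East (0<7).
No single strategy dominates all the others.

none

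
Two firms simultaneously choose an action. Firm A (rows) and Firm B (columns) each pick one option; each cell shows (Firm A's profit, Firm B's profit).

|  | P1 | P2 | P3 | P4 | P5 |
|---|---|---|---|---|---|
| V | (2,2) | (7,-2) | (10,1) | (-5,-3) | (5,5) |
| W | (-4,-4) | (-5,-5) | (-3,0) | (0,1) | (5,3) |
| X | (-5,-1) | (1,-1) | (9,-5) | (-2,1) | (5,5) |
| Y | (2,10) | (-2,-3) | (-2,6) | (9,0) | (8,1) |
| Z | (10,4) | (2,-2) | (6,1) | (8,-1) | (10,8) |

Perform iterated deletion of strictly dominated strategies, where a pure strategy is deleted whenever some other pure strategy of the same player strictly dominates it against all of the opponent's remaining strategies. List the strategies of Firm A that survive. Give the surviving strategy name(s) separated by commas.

Firm A's strategy W is strictly dominated by Y (P1: 2>-4, P2: -2>-5, P3: -2>-3, P4: 9>0, P5: 8>5) and is removed.
For Firm B, P5 strictly dominates P2 on the remaining rows (V: 5>-2, X: 5>-1, Y: 1>-3, Z: 8>-2); eliminate P2.
Column P3 is eliminated: P1 beats it against every remaining row (V: 2>1, X: -1>-5, Y: 10>6, Z: 4>1).
For Firm A, Z strictly dominates V on the remaining columns (P1: 10>2, P4: 8>-5, P5: 10>5); eliminate V.
For Firm A, Y strictly dominates X on the remaining columns (P1: 2>-5, P4: 9>-2, P5: 8>5); eliminate X.
For Firm B, P1 strictly dominates P4 on the remaining rows (Y: 10>0, Z: 4>-1); eliminate P4.
For Firm A, Z strictly dominates Y on the remaining columns (P1: 10>2, P5: 10>8); eliminate Y.
Firm B's strategy P1 is strictly dominated by P5 (Z: 8>4) and is removed.
Among the remaining strategies, none is strictly dominated by another pure strategy of the same player, so the elimination stops.
Surviving strategies — Firm A: {Z}; Firm B: {P5}.

Z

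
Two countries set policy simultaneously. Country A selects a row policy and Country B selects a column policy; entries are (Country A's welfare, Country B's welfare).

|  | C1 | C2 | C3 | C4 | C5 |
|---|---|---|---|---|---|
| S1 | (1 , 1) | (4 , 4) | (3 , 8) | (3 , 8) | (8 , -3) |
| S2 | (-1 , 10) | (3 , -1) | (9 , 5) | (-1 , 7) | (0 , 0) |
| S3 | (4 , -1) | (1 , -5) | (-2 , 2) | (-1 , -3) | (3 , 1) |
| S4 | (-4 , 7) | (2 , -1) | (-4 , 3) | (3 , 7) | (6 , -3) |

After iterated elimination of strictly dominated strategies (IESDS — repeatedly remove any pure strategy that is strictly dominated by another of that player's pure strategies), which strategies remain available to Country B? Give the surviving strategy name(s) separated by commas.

C1, C3, C4

For Country B, C3 strictly dominates C2 on the remaining rows (S1: 8>4, S2: 5>-1, S3: 2>-5, S4: 3>-1); eliminate C2.
Country B's strategy C5 is strictly dominated by C3 (S1: 8>-3, S2: 5>0, S3: 2>1, S4: 3>-3) and is removed.
Among the remaining strategies, none is strictly dominated by another pure strategy of the same player, so the elimination stops.
Surviving strategies — Country A: {S1, S2, S3, S4}; Country B: {C1, C3, C4}.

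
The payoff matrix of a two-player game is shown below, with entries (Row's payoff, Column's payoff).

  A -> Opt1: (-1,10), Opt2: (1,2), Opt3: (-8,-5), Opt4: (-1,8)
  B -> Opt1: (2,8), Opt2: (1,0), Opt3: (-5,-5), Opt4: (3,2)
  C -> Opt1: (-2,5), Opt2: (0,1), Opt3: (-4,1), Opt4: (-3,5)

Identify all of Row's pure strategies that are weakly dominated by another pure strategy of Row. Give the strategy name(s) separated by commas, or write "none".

A

B weakly dominates A — Opt1: 2>-1, Opt2: 1=1, Opt3: -5>-8, Opt4: 3>-1.
Nothing dominates B: A at Opt1 (2>-1); C at Opt1 (2>-2).
Nothing dominates C: A at Opt3 (-4>-8); B at Opt3 (-4>-5).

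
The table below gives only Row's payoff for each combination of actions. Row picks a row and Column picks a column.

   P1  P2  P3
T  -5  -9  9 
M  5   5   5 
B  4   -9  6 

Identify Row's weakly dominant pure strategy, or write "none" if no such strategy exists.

T fails to dominate M at P1 (-5<5).
M fails to dominate T at P3 (5<9).
B fails to dominate T at P3 (6<9).
No single strategy dominates all the others.

none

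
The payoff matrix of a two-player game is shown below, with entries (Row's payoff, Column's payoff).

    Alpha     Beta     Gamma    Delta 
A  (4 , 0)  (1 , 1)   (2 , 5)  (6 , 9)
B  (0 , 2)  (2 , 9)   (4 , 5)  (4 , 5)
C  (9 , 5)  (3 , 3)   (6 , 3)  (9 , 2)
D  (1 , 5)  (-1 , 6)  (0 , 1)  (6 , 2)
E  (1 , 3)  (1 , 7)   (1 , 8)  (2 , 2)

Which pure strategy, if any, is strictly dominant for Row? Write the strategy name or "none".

C vs A: Alpha: 9>4, Beta: 3>1, Gamma: 6>2, Delta: 9>6.
C vs B: Alpha: 9>0, Beta: 3>2, Gamma: 6>4, Delta: 9>4.
C vs D: Alpha: 9>1, Beta: 3>-1, Gamma: 6>0, Delta: 9>6.
C vs E: Alpha: 9>1, Beta: 3>1, Gamma: 6>1, Delta: 9>2.
C strictly beats every other strategy against every opponent action, so it is strictly dominant.

C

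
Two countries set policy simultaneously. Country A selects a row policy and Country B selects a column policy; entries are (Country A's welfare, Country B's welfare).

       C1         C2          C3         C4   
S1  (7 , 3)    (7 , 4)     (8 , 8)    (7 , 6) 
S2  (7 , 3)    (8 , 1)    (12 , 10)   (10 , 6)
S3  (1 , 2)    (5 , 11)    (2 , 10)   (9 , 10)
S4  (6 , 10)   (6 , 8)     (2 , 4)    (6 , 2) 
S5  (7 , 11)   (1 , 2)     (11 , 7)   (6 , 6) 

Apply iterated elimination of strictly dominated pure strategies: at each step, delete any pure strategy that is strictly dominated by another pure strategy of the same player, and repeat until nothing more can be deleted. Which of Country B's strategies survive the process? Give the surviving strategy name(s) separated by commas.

Country A's strategy S3 is strictly dominated by S2 (C1: 7>1, C2: 8>5, C3: 12>2, C4: 10>9) and is removed.
Row S4 is eliminated: S1 beats it against every remaining column (C1: 7>6, C2: 7>6, C3: 8>2, C4: 7>6).
Column C2 is eliminated: C3 beats it against every remaining row (S1: 8>4, S2: 10>1, S5: 7>2).
For Country B, C3 strictly dominates C4 on the remaining rows (S1: 8>6, S2: 10>6, S5: 7>6); eliminate C4.
Among the remaining strategies, none is strictly dominated by another pure strategy of the same player, so the elimination stops.
Surviving strategies — Country A: {S1, S2, S5}; Country B: {C1, C3}.

C1, C3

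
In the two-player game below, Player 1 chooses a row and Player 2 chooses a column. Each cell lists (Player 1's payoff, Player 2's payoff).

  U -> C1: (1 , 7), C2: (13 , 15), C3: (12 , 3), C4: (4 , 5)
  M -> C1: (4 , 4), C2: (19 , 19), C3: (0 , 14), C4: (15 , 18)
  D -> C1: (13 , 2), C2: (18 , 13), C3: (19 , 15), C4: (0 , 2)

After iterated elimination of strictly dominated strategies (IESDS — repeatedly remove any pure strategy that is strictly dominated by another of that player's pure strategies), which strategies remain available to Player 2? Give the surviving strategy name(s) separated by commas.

C2, C3

For Player 2, C2 strictly dominates C1 on the remaining rows (U: 15>7, M: 19>4, D: 13>2); eliminate C1.
For Player 2, C2 strictly dominates C4 on the remaining rows (U: 15>5, M: 19>18, D: 13>2); eliminate C4.
Row U is eliminated: D beats it against every remaining column (C2: 18>13, C3: 19>12).
Among the remaining strategies, none is strictly dominated by another pure strategy of the same player, so the elimination stops.
Surviving strategies — Player 1: {M, D}; Player 2: {C2, C3}.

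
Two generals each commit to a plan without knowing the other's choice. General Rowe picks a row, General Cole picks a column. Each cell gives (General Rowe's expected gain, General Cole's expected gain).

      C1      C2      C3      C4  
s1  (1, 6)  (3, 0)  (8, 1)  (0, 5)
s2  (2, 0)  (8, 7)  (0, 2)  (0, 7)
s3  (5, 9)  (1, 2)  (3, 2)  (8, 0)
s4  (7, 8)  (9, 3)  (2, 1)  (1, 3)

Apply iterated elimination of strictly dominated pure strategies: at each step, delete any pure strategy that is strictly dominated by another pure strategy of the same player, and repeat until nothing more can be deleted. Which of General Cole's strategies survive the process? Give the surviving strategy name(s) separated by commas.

C1

General Rowe's strategy s2 is strictly dominated by s4 (C1: 7>2, C2: 9>8, C3: 2>0, C4: 1>0) and is removed.
Column C2 is eliminated: C1 beats it against every remaining row (s1: 6>0, s3: 9>2, s4: 8>3).
For General Cole, C1 strictly dominates C3 on the remaining rows (s1: 6>1, s3: 9>2, s4: 8>1); eliminate C3.
General Rowe's strategy s1 is strictly dominated by s3 (C1: 5>1, C4: 8>0) and is removed.
General Cole's strategy C4 is strictly dominated by C1 (s3: 9>0, s4: 8>3) and is removed.
Row s3 is eliminated: s4 beats it against every remaining column (C1: 7>5).
Among the remaining strategies, none is strictly dominated by another pure strategy of the same player, so the elimination stops.
Surviving strategies — General Rowe: {s4}; General Cole: {C1}.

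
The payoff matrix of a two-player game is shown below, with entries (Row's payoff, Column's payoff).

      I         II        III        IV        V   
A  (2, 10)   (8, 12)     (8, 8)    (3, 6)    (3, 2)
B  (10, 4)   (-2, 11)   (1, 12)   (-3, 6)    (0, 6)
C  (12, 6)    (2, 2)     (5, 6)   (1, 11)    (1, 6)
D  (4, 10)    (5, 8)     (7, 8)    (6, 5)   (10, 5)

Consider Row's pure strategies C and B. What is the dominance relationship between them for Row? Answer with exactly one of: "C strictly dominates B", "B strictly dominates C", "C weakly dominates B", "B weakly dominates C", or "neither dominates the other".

C strictly dominates B

Compare C to B across each opponent action: I: 12>10, II: 2>-2, III: 5>1, IV: 1>-3, V: 1>0.
C gives a strictly higher payoff against each opponent action, so C strictly dominates B.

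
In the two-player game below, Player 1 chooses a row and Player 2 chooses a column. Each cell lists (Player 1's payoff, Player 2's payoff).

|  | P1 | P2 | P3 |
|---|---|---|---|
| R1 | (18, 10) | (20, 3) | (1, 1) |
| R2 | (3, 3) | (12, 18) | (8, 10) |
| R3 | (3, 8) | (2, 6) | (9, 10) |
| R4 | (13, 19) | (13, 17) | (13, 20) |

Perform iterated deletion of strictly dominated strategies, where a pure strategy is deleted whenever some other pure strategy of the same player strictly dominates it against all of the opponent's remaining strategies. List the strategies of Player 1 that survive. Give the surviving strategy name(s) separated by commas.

R1, R4

For Player 1, R4 strictly dominates R2 on the remaining columns (P1: 13>3, P2: 13>12, P3: 13>8); eliminate R2.
Row R3 is eliminated: R4 beats it against every remaining column (P1: 13>3, P2: 13>2, P3: 13>9).
Player 2's strategy P2 is strictly dominated by P1 (R1: 10>3, R4: 19>17) and is removed.
Among the remaining strategies, none is strictly dominated by another pure strategy of the same player, so the elimination stops.
Surviving strategies — Player 1: {R1, R4}; Player 2: {P1, P3}.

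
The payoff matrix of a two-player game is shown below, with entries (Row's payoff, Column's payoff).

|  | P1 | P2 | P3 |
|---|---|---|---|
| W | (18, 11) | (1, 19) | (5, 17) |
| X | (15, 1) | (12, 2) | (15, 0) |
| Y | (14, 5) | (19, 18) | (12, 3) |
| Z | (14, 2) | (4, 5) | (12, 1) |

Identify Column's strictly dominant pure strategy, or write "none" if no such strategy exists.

P2 vs P1: W: 19>11, X: 2>1, Y: 18>5, Z: 5>2.
P2 vs P3: W: 19>17, X: 2>0, Y: 18>3, Z: 5>1.
P2 strictly beats every other strategy against every opponent action, so it is strictly dominant.

P2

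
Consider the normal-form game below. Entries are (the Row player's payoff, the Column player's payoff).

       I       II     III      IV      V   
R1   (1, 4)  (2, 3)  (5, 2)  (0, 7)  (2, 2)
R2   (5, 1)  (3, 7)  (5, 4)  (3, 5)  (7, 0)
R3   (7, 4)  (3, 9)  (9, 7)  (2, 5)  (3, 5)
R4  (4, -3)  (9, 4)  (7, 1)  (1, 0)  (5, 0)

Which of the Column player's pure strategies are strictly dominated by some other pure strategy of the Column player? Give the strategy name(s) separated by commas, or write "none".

I, III, V

I is strictly dominated by IV (R1: 7>4, R2: 5>1, R3: 5>4, R4: 0>-3).
Nothing dominates II: I at R2 (7>1); III at R1 (3>2); IV at R2 (7>5); V at R1 (3>2).
III: dominated, since II does at least as well everywhere (R1: 3>2, R2: 7>4, R3: 9>7, R4: 4>1).
Nothing dominates IV: I at R1 (7>4); II at R1 (7>3); III at R1 (7>2); V at R1 (7>2).
V: dominated, since II does at least as well everywhere (R1: 3>2, R2: 7>0, R3: 9>5, R4: 4>0).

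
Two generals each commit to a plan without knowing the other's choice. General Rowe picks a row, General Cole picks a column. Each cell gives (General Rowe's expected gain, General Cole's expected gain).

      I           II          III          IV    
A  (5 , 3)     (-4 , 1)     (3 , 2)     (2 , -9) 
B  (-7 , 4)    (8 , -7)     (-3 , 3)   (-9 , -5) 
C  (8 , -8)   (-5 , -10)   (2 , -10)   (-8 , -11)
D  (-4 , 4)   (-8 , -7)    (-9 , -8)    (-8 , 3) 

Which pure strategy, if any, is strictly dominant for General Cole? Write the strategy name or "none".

I vs II: A: 3>1, B: 4>-7, C: -8>-10, D: 4>-7.
I vs III: A: 3>2, B: 4>3, C: -8>-10, D: 4>-8.
I vs IV: A: 3>-9, B: 4>-5, C: -8>-11, D: 4>3.
I strictly beats every other strategy against every opponent action, so it is strictly dominant.

I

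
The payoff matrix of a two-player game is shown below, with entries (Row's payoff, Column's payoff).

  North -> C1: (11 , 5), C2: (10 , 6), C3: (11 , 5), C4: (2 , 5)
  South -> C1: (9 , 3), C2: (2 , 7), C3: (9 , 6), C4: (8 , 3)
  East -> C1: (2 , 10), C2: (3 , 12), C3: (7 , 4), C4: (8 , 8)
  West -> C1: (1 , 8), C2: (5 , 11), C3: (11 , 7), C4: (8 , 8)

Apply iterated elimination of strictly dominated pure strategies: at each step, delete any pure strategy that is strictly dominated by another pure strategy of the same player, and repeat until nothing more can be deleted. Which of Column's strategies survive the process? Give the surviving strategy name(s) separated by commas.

C2

For Column, C2 strictly dominates C1 on the remaining rows (North: 6>5, South: 7>3, East: 12>10, West: 11>8); eliminate C1.
Column C3 is eliminated: C2 beats it against every remaining row (North: 6>5, South: 7>6, East: 12>4, West: 11>7).
Column's strategy C4 is strictly dominated by C2 (North: 6>5, South: 7>3, East: 12>8, West: 11>8) and is removed.
For Row, North strictly dominates South on the remaining columns (C2: 10>2); eliminate South.
Row's strategy East is strictly dominated by North (C2: 10>3) and is removed.
Row West is eliminated: North beats it against every remaining column (C2: 10>5).
Among the remaining strategies, none is strictly dominated by another pure strategy of the same player, so the elimination stops.
Surviving strategies — Row: {North}; Column: {C2}.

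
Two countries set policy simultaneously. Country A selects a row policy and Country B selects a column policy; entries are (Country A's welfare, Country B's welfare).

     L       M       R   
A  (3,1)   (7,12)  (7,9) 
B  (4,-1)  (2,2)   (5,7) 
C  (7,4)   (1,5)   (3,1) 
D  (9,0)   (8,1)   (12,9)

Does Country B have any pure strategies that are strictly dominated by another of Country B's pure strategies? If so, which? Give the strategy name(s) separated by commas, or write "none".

M strictly dominates L — A: 12>1, B: 2>-1, C: 5>4, D: 1>0.
M is not dominated — it holds its own against L at A (12>1); R at A (12>9).
R: no other strategy beats it everywhere (L at A (9>1); M at B (7>2)).

L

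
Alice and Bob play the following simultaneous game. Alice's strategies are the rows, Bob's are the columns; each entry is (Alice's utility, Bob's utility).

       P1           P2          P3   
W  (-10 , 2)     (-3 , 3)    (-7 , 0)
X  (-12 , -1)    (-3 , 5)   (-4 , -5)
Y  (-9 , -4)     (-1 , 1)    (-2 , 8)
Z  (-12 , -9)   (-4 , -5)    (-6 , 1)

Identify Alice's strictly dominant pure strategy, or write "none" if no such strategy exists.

Y vs W: P1: -9>-10, P2: -1>-3, P3: -2>-7.
Y vs X: P1: -9>-12, P2: -1>-3, P3: -2>-4.
Y vs Z: P1: -9>-12, P2: -1>-4, P3: -2>-6.
Y strictly beats every other strategy against every opponent action, so it is strictly dominant.

Y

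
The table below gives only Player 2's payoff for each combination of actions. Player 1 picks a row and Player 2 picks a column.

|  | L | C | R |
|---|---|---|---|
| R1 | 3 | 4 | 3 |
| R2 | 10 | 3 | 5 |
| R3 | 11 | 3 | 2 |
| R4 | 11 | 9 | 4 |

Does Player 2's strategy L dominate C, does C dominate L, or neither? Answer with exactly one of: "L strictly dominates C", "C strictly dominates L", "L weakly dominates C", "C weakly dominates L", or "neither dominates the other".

neither dominates the other

Compare L to C across each opponent action: R1: 3<4, R2: 10>3, R3: 11>3, R4: 11>9.
L does better at R2, R3, R4 but worse at R1; neither strategy dominates the other.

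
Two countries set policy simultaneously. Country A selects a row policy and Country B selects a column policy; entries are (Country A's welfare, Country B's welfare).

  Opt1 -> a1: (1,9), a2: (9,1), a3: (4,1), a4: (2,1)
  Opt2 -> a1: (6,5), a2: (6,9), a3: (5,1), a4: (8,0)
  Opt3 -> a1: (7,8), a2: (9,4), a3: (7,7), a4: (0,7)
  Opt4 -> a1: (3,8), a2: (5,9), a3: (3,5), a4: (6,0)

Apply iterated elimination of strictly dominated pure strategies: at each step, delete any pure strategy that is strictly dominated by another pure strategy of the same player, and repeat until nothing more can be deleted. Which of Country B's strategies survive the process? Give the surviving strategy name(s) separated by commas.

a1

For Country A, Opt2 strictly dominates Opt4 on the remaining columns (a1: 6>3, a2: 6>5, a3: 5>3, a4: 8>6); eliminate Opt4.
Column a3 is eliminated: a1 beats it against every remaining row (Opt1: 9>1, Opt2: 5>1, Opt3: 8>7).
Country B's strategy a4 is strictly dominated by a1 (Opt1: 9>1, Opt2: 5>0, Opt3: 8>7) and is removed.
Country A's strategy Opt2 is strictly dominated by Opt3 (a1: 7>6, a2: 9>6) and is removed.
Column a2 is eliminated: a1 beats it against every remaining row (Opt1: 9>1, Opt3: 8>4).
Country A's strategy Opt1 is strictly dominated by Opt3 (a1: 7>1) and is removed.
Among the remaining strategies, none is strictly dominated by another pure strategy of the same player, so the elimination stops.
Surviving strategies — Country A: {Opt3}; Country B: {a1}.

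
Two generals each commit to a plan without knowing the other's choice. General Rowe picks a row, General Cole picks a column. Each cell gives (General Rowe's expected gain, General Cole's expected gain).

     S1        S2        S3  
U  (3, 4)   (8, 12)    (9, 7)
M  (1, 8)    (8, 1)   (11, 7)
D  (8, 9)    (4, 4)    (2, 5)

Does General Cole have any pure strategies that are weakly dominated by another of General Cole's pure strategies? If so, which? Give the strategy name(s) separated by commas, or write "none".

none

S1: no other strategy beats it everywhere (S2 at M (8>1); S3 at M (8>7)).
Nothing dominates S2: S1 at U (12>4); S3 at U (12>7).
S3 is not dominated — it holds its own against S1 at U (7>4); S2 at M (7>1).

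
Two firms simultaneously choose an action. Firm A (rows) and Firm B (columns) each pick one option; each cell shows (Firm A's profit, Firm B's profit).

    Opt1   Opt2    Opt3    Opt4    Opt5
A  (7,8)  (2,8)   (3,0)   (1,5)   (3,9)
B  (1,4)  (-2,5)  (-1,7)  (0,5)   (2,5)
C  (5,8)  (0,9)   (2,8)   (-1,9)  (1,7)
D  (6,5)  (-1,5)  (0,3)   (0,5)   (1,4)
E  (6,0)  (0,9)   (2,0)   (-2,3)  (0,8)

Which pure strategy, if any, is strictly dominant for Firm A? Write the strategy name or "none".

A vs B: Opt1: 7>1, Opt2: 2>-2, Opt3: 3>-1, Opt4: 1>0, Opt5: 3>2.
A vs C: Opt1: 7>5, Opt2: 2>0, Opt3: 3>2, Opt4: 1>-1, Opt5: 3>1.
A vs D: Opt1: 7>6, Opt2: 2>-1, Opt3: 3>0, Opt4: 1>0, Opt5: 3>1.
A vs E: Opt1: 7>6, Opt2: 2>0, Opt3: 3>2, Opt4: 1>-2, Opt5: 3>0.
A strictly beats every other strategy against every opponent action, so it is strictly dominant.

A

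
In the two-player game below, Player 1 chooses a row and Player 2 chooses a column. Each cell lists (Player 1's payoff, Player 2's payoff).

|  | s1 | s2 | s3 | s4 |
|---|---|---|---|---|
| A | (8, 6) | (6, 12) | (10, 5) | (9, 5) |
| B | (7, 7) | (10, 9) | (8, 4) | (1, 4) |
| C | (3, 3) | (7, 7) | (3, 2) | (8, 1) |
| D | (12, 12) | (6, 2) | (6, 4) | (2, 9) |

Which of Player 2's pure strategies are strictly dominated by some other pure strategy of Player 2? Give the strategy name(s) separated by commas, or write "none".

s3, s4

Nothing dominates s1: s2 at D (12>2); s3 at A (6>5); s4 at A (6>5).
s2: no other strategy beats it everywhere (s1 at A (12>6); s3 at A (12>5); s4 at A (12>5)).
s1 strictly dominates s3 — A: 6>5, B: 7>4, C: 3>2, D: 12>4.
s4: dominated, since s1 does at least as well everywhere (A: 6>5, B: 7>4, C: 3>1, D: 12>9).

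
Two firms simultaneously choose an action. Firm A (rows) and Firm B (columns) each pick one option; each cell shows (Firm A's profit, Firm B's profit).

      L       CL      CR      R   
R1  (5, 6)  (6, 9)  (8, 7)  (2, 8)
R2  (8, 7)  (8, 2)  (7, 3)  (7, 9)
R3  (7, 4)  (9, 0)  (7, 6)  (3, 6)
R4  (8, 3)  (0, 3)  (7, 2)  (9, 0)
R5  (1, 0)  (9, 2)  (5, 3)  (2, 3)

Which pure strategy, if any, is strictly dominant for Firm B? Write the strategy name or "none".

L fails to dominate CL at R1 (6<9).
CL fails to dominate L at R2 (2<7).
CR fails to dominate L at R2 (3<7).
R fails to dominate L at R4 (0<3).
No single strategy dominates all the others.

none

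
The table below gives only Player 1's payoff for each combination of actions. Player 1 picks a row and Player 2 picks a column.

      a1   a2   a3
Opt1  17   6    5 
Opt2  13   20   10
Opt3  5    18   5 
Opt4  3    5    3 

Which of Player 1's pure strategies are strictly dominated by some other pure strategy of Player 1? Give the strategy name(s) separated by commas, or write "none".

Nothing dominates Opt1: Opt2 at a1 (17>13); Opt3 at a1 (17>5); Opt4 at a1 (17>3).
Opt2: no other strategy beats it everywhere (Opt1 at a2 (20>6); Opt3 at a1 (13>5); Opt4 at a1 (13>3)).
Opt3 is strictly dominated by Opt2 (a1: 13>5, a2: 20>18, a3: 10>5).
Opt1 strictly dominates Opt4 — a1: 17>3, a2: 6>5, a3: 5>3.

Opt3, Opt4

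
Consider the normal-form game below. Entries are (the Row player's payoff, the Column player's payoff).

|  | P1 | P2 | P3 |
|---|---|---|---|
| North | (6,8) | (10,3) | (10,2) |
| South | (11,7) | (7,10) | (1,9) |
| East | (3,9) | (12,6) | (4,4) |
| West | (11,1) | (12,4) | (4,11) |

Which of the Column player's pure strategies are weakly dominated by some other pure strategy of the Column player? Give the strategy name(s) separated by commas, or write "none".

none

P1 is not dominated — it holds its own against P2 at North (8>3); P3 at North (8>2).
P2: no other strategy beats it everywhere (P1 at South (10>7); P3 at North (3>2)).
Nothing dominates P3: P1 at South (9>7); P2 at West (11>4).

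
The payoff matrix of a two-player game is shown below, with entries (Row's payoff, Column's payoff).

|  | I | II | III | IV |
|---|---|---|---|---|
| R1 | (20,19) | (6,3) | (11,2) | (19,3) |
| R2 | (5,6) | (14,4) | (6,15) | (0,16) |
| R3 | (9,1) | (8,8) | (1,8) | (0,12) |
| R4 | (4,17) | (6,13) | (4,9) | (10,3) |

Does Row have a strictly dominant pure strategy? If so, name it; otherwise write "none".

none

R1 fails to dominate R2 at II (6<14).
R2 fails to dominate R1 at I (5<20).
R3 fails to dominate R1 at I (9<20).
R4 fails to dominate R1 at I (4<20).
No single strategy dominates all the others.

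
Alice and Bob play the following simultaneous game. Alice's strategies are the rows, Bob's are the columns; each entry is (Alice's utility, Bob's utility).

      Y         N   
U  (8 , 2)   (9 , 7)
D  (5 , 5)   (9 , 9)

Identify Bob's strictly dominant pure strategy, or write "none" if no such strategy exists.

N

N vs Y: U: 7>2, D: 9>5.
N strictly beats every other strategy against every opponent action, so it is strictly dominant.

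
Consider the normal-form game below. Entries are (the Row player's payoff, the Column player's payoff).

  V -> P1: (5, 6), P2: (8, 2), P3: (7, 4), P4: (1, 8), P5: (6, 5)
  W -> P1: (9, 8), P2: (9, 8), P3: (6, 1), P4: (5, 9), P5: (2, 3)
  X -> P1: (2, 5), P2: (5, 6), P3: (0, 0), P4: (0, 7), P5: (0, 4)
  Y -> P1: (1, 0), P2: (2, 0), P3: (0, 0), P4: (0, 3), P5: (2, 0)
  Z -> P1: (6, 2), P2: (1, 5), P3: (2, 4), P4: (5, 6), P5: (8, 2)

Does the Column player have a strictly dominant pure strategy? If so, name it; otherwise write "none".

P4

P4 vs P1: V: 8>6, W: 9>8, X: 7>5, Y: 3>0, Z: 6>2.
P4 vs P2: V: 8>2, W: 9>8, X: 7>6, Y: 3>0, Z: 6>5.
P4 vs P3: V: 8>4, W: 9>1, X: 7>0, Y: 3>0, Z: 6>4.
P4 vs P5: V: 8>5, W: 9>3, X: 7>4, Y: 3>0, Z: 6>2.
P4 strictly beats every other strategy against every opponent action, so it is strictly dominant.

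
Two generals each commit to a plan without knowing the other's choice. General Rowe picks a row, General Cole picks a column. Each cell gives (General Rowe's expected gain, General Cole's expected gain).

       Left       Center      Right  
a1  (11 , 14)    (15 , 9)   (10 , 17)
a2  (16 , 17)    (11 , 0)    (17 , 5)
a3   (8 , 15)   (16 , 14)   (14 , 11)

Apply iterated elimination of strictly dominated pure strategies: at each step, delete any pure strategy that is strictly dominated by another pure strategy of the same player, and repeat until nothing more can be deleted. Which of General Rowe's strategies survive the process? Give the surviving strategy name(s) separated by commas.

a2

Column Center is eliminated: Left beats it against every remaining row (a1: 14>9, a2: 17>0, a3: 15>14).
Row a1 is eliminated: a2 beats it against every remaining column (Left: 16>11, Right: 17>10).
For General Rowe, a2 strictly dominates a3 on the remaining columns (Left: 16>8, Right: 17>14); eliminate a3.
General Cole's strategy Right is strictly dominated by Left (a2: 17>5) and is removed.
Among the remaining strategies, none is strictly dominated by another pure strategy of the same player, so the elimination stops.
Surviving strategies — General Rowe: {a2}; General Cole: {Left}.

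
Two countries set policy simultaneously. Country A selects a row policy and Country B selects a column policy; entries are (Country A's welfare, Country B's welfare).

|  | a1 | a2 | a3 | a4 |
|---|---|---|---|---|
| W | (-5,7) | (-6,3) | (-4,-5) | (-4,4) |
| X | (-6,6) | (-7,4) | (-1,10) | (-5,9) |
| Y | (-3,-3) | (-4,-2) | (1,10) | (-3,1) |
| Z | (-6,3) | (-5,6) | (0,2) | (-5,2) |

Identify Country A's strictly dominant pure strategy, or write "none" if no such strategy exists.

Y

Y vs W: a1: -3>-5, a2: -4>-6, a3: 1>-4, a4: -3>-4.
Y vs X: a1: -3>-6, a2: -4>-7, a3: 1>-1, a4: -3>-5.
Y vs Z: a1: -3>-6, a2: -4>-5, a3: 1>0, a4: -3>-5.
Y strictly beats every other strategy against every opponent action, so it is strictly dominant.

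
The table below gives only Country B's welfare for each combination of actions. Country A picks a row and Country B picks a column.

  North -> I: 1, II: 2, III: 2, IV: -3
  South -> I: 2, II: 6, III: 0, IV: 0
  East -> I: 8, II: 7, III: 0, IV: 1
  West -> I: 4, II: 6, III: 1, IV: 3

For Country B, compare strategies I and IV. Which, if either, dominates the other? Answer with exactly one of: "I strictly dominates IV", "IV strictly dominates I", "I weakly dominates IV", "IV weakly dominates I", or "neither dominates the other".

I's payoffs vs IV's, by Country A's action — North: 1>-3, South: 2>0, East: 8>1, West: 4>3.
I gives a strictly higher payoff against every action of Country A, so I strictly dominates IV.

I strictly dominates IV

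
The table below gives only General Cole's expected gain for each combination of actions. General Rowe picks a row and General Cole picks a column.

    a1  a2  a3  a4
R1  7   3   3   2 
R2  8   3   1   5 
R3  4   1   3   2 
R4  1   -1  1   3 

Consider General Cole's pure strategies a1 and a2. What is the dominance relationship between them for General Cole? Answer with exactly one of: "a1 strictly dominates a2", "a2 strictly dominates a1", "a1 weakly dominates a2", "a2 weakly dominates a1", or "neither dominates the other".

a1 strictly dominates a2

a1's payoffs vs a2's, by General Rowe's action — R1: 7>3, R2: 8>3, R3: 4>1, R4: 1>-1.
a1 gives a strictly higher payoff against every action of General Rowe, so a1 strictly dominates a2.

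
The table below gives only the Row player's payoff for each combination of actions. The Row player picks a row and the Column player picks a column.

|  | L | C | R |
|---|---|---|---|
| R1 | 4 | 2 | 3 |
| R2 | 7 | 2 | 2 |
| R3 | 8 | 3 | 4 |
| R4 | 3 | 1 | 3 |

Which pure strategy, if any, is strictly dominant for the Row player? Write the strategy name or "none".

R3

R3 vs R1: L: 8>4, C: 3>2, R: 4>3.
R3 vs R2: L: 8>7, C: 3>2, R: 4>2.
R3 vs R4: L: 8>3, C: 3>1, R: 4>3.
R3 strictly beats every other strategy against every opponent action, so it is strictly dominant.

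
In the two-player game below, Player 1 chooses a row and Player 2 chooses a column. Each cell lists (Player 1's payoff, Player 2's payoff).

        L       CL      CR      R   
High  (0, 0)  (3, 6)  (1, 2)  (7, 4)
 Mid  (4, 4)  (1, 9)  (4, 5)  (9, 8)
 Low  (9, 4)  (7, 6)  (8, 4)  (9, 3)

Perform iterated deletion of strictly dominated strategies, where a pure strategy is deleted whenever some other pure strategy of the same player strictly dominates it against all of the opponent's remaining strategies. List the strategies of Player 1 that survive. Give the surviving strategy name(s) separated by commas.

Low

For Player 1, Low strictly dominates High on the remaining columns (L: 9>0, CL: 7>3, CR: 8>1, R: 9>7); eliminate High.
For Player 2, CL strictly dominates L on the remaining rows (Mid: 9>4, Low: 6>4); eliminate L.
Player 2's strategy CR is strictly dominated by CL (Mid: 9>5, Low: 6>4) and is removed.
For Player 2, CL strictly dominates R on the remaining rows (Mid: 9>8, Low: 6>3); eliminate R.
For Player 1, Low strictly dominates Mid on the remaining columns (CL: 7>1); eliminate Mid.
Among the remaining strategies, none is strictly dominated by another pure strategy of the same player, so the elimination stops.
Surviving strategies — Player 1: {Low}; Player 2: {CL}.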